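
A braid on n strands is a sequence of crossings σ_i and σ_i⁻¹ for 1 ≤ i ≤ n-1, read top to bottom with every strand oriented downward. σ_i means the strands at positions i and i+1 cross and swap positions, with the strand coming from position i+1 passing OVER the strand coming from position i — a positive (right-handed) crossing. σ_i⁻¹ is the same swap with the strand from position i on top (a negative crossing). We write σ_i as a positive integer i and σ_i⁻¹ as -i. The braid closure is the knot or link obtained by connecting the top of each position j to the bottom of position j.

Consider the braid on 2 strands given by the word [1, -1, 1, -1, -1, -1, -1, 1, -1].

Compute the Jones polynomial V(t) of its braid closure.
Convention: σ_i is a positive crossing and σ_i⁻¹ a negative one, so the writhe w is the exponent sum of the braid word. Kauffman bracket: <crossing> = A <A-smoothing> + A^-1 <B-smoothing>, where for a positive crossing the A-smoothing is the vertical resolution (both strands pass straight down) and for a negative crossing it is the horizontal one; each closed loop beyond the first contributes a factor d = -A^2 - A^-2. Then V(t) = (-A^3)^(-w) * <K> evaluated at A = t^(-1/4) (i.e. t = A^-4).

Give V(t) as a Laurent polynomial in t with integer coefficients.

t^-1 + t^-3 - t^-4

Derivation:
The presented braid s1 s1^-1 s1 s1^-1 s1^-1 s1^-1 s1^-1 s1 s1^-1 on 2 strands reduces by inverse Markov moves (closure unchanged at each step):
  Deconjugate: the word is γ·β·γ⁻¹ with γ = s1 (prefix) and γ⁻¹ = s1^-1 (suffix); strip both.
  Deconjugate: the word is γ·β·γ⁻¹ with γ = s1^-1 s1 (prefix) and γ⁻¹ = s1^-1 s1 (suffix); strip both.
Reduced to β = s1^-1 s1^-1 s1^-1 on 2 strands, 3 crossings.
Compute on β:
Braid: s1^-1 s1^-1 s1^-1 on 2 strands, 3 crossings.
Writhe w = (#positive) - (#negative) = 0 - 3 = -3.
Enumerate smoothing states for the bracket polynomial. There are 2^3 = 8 states.
Smooth each crossing (0=||, 1=⌣⌢); contribution A^(Σ sign_k(1-2s_k)) * d^(L-1).
  state 000: A-exp=-3, loops=2, term = A^-3 * d^1
  state 001: A-exp=-1, loops=1, term = A^-1 * d^0
  state 010: A-exp=-1, loops=1, term = A^-1 * d^0
  state 011: A-exp=+1, loops=2, term = A^1 * d^1
  state 100: A-exp=-1, loops=1, term = A^-1 * d^0
  state 101: A-exp=+1, loops=2, term = A^1 * d^1
  state 110: A-exp=+1, loops=2, term = A^1 * d^1
  state 111: A-exp=+3, loops=3, term = A^3 * d^2
Collect the terms by A-exponent (count of states per loop number):
Powers of d = -A^2 - A^-2: d^2 = A^4 + 2 + A^-4.
  A^3 * (d^2) = A^7 + 2*A^3 + A^-1
  A^1 * (3*d) = -3*A^3 - 3*A^-1
  A^-1 * (3) = 3*A^-1
  A^-3 * (d) = -A^-1 - A^-5
Summing the groups: <K> = A^7 - A^3 - A^-5
Normalise by the writhe: (-A^3)^(-w) = (-A^3)^(3) = -A^9, so f(A) = -A^9 * <K> = -A^16 + A^12 + A^4.
Substitute A = t^(-1/4), i.e. A^e → t^(-e/4): V(t) = t^-1 + t^-3 - t^-4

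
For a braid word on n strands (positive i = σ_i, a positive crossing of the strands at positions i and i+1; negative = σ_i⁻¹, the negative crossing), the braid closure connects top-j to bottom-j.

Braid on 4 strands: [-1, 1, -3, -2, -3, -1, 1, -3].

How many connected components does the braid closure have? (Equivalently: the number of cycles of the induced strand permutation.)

2

Derivation:
Track the strand permutation on 4 strands, starting from identity.
  step 1: s1^-1 swaps positions 1,2 -> [2 1 3 4]
  step 2: s1 swaps positions 1,2 -> [1 2 3 4]
  step 3: s3^-1 swaps positions 3,4 -> [1 2 4 3]
  step 4: s2^-1 swaps positions 2,3 -> [1 4 2 3]
  step 5: s3^-1 swaps positions 3,4 -> [1 4 3 2]
  step 6: s1^-1 swaps positions 1,2 -> [4 1 3 2]
  step 7: s1 swaps positions 1,2 -> [1 4 3 2]
  step 8: s3^-1 swaps positions 3,4 -> [1 4 2 3]
Final permutation (position -> original strand): [1 4 2 3]
Closure components = cycle count of this permutation = 2.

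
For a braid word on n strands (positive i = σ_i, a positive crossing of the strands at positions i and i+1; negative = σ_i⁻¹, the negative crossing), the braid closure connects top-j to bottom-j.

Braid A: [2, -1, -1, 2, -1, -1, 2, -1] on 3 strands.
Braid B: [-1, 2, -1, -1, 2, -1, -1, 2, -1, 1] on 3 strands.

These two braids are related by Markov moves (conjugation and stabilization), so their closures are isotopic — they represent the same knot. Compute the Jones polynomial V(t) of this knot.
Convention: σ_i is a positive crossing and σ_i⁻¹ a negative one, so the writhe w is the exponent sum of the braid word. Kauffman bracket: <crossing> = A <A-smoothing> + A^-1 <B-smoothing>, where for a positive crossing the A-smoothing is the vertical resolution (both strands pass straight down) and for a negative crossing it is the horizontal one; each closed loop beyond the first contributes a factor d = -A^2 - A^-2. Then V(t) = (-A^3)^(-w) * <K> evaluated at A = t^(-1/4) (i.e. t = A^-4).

Markov-equivalent braids have isotopic closures, hence identical knot invariants. Strip the Markov moves from each word to reach a common short braid β, then compute V(t) once on β.
Braid A: s2 s1^-1 s1^-1 s2 s1^-1 s1^-1 s2 s1^-1 on 3 strands has no conjugating prefix/suffix or stabilization to strip; take β = s2 s1^-1 s1^-1 s2 s1^-1 s1^-1 s2 s1^-1.
Braid B: s1^-1 s2 s1^-1 s1^-1 s2 s1^-1 s1^-1 s2 s1^-1 s1 on 3 strands reduces by inverse Markov moves (closure unchanged at each step):
  Deconjugate: the word is γ·β·γ⁻¹ with γ = s1^-1 (prefix) and γ⁻¹ = s1 (suffix); strip both.
Reduced to β = s2 s1^-1 s1^-1 s2 s1^-1 s1^-1 s2 s1^-1 on 3 strands, 8 crossings.
Both give the same β = s2 s1^-1 s1^-1 s2 s1^-1 s1^-1 s2 s1^-1 on 3 strands, so one state sum suffices:
Braid: s2 s1^-1 s1^-1 s2 s1^-1 s1^-1 s2 s1^-1 on 3 strands, 8 crossings.
Writhe w = (#positive) - (#negative) = 3 - 5 = -2.
Computing the Kauffman bracket via state sum. There are 2^8 = 256 states.
For each crossing: s=0 is the vertical smoothing, s=1 horizontal. Crossing k contributes A^(sign_k * (1 - 2*s_k)); loop factor d = -A^2 - A^-2.
Tabulate the states by total A-exponent and number of loops L (A-exp: L × count):
  A^8: L=6 ×1
  A^6: L=5 ×8
  A^4: L=4 ×28
  A^2: L=3 ×55, L=5 ×1
  A^0: L=2 ×63, L=4 ×7
  A^-2: L=1 ×35, L=3 ×21
  A^-4: L=2 ×26, L=4 ×2
  A^-6: L=3 ×8
  A^-8: L=4 ×1
Each group contributes A^e * Σ count * d^(L-1):
Powers of d = -A^2 - A^-2: d^2 = A^4 + 2 + A^-4; d^3 = -A^6 - 3*A^2 - 3*A^-2 - A^-6; d^4 = A^8 + 4*A^4 + 6 + 4*A^-4 + A^-8; d^5 = -A^10 - 5*A^6 - 10*A^2 - 10*A^-2 - 5*A^-6 - A^-10.
  A^8 * (d^5) = -A^18 - 5*A^14 - 10*A^10 - 10*A^6 - 5*A^2 - A^-2
  A^6 * (8*d^4) = 8*A^14 + 32*A^10 + 48*A^6 + 32*A^2 + 8*A^-2
  A^4 * (28*d^3) = -28*A^10 - 84*A^6 - 84*A^2 - 28*A^-2
  A^2 * (55*d^2 + d^4) = A^10 + 59*A^6 + 116*A^2 + 59*A^-2 + A^-6
  A^0 * (63*d + 7*d^3) = -7*A^6 - 84*A^2 - 84*A^-2 - 7*A^-6
  A^-2 * (35 + 21*d^2) = 21*A^2 + 77*A^-2 + 21*A^-6
  A^-4 * (26*d + 2*d^3) = -2*A^2 - 32*A^-2 - 32*A^-6 - 2*A^-10
  A^-6 * (8*d^2) = 8*A^-2 + 16*A^-6 + 8*A^-10
  A^-8 * (d^3) = -A^-2 - 3*A^-6 - 3*A^-10 - A^-14
Summing the groups: <K> = -A^18 + 3*A^14 - 5*A^10 + 6*A^6 - 6*A^2 + 6*A^-2 - 4*A^-6 + 3*A^-10 - A^-14
Normalise by the writhe: (-A^3)^(-w) = (-A^3)^(2) = A^6, so f(A) = A^6 * <K> = -A^24 + 3*A^20 - 5*A^16 + 6*A^12 - 6*A^8 + 6*A^4 - 4 + 3*A^-4 - A^-8.
Substitute A = t^(-1/4), i.e. A^e → t^(-e/4): V(t) = -t^2 + 3*t - 4 + 6*t^-1 - 6*t^-2 + 6*t^-3 - 5*t^-4 + 3*t^-5 - t^-6

Answer: -t^2 + 3*t - 4 + 6*t^-1 - 6*t^-2 + 6*t^-3 - 5*t^-4 + 3*t^-5 - t^-6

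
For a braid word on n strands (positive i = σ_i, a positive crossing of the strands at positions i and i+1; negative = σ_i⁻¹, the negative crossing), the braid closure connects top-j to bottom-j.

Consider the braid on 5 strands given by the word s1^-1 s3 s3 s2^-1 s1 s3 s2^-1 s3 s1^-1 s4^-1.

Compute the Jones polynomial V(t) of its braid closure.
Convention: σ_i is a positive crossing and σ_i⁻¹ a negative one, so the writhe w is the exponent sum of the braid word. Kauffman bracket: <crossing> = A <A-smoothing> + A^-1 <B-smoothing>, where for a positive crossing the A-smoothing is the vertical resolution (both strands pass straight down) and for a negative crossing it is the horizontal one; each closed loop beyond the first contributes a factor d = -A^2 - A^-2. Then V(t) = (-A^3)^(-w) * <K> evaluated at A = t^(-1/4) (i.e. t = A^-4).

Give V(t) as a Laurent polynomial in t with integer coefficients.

The presented braid s1^-1 s3 s3 s2^-1 s1 s3 s2^-1 s3 s1^-1 s4^-1 on 5 strands reduces by inverse Markov moves (closure unchanged at each step):
  Destabilize: the word has the form β·s4^-1 where s4^-1 occurs only as the final letter (β ∈ B_4); drop it and the last strand → 4 strands.
Reduced to β = s1^-1 s3 s3 s2^-1 s1 s3 s2^-1 s3 s1^-1 on 4 strands, 9 crossings.
Compute on β:
Braid: s1^-1 s3 s3 s2^-1 s1 s3 s2^-1 s3 s1^-1 on 4 strands, 9 crossings.
Writhe w = (#positive) - (#negative) = 5 - 4 = 1.
State-sum expansion of <K>. There are 2^9 = 512 states.
For each crossing: s=0 is the vertical smoothing, s=1 horizontal. Crossing k contributes A^(sign_k * (1 - 2*s_k)); loop factor d = -A^2 - A^-2.
Tabulate the states by total A-exponent and number of loops L (A-exp: L × count):
  A^9: L=4 ×1
  A^7: L=3 ×9
  A^5: L=2 ×29, L=4 ×7
  A^3: L=1 ×30, L=3 ×52, L=5 ×2
  A^1: L=2 ×83, L=4 ×43
  A^-1: L=1 ×11, L=3 ×93, L=5 ×22
  A^-3: L=2 ×19, L=4 ×58, L=6 ×7
  A^-5: L=3 ×15, L=5 ×20, L=7 ×1
  A^-7: L=4 ×6, L=6 ×3
  A^-9: L=5 ×1
Each group contributes A^e * Σ count * d^(L-1):
Powers of d = -A^2 - A^-2: d^2 = A^4 + 2 + A^-4; d^3 = -A^6 - 3*A^2 - 3*A^-2 - A^-6; d^4 = A^8 + 4*A^4 + 6 + 4*A^-4 + A^-8; d^5 = -A^10 - 5*A^6 - 10*A^2 - 10*A^-2 - 5*A^-6 - A^-10; d^6 = A^12 + 6*A^8 + 15*A^4 + 20 + 15*A^-4 + 6*A^-8 + A^-12.
  A^9 * (d^3) = -A^15 - 3*A^11 - 3*A^7 - A^3
  A^7 * (9*d^2) = 9*A^11 + 18*A^7 + 9*A^3
  A^5 * (29*d + 7*d^3) = -7*A^11 - 50*A^7 - 50*A^3 - 7*A^-1
  A^3 * (30 + 52*d^2 + 2*d^4) = 2*A^11 + 60*A^7 + 146*A^3 + 60*A^-1 + 2*A^-5
  A^1 * (83*d + 43*d^3) = -43*A^7 - 212*A^3 - 212*A^-1 - 43*A^-5
  A^-1 * (11 + 93*d^2 + 22*d^4) = 22*A^7 + 181*A^3 + 329*A^-1 + 181*A^-5 + 22*A^-9
  A^-3 * (19*d + 58*d^3 + 7*d^5) = -7*A^7 - 93*A^3 - 263*A^-1 - 263*A^-5 - 93*A^-9 - 7*A^-13
  A^-5 * (15*d^2 + 20*d^4 + d^6) = A^7 + 26*A^3 + 110*A^-1 + 170*A^-5 + 110*A^-9 + 26*A^-13 + A^-17
  A^-7 * (6*d^3 + 3*d^5) = -3*A^3 - 21*A^-1 - 48*A^-5 - 48*A^-9 - 21*A^-13 - 3*A^-17
  A^-9 * (d^4) = A^-1 + 4*A^-5 + 6*A^-9 + 4*A^-13 + A^-17
Summing the groups: <K> = -A^15 + A^11 - 2*A^7 + 3*A^3 - 3*A^-1 + 3*A^-5 - 3*A^-9 + 2*A^-13 - A^-17
Normalise by the writhe: (-A^3)^(-w) = (-A^3)^(-1) = -A^-3, so f(A) = -A^-3 * <K> = A^12 - A^8 + 2*A^4 - 3 + 3*A^-4 - 3*A^-8 + 3*A^-12 - 2*A^-16 + A^-20.
Substitute A = t^(-1/4), i.e. A^e → t^(-e/4): V(t) = t^5 - 2*t^4 + 3*t^3 - 3*t^2 + 3*t - 3 + 2*t^-1 - t^-2 + t^-3

Answer: t^5 - 2*t^4 + 3*t^3 - 3*t^2 + 3*t - 3 + 2*t^-1 - t^-2 + t^-3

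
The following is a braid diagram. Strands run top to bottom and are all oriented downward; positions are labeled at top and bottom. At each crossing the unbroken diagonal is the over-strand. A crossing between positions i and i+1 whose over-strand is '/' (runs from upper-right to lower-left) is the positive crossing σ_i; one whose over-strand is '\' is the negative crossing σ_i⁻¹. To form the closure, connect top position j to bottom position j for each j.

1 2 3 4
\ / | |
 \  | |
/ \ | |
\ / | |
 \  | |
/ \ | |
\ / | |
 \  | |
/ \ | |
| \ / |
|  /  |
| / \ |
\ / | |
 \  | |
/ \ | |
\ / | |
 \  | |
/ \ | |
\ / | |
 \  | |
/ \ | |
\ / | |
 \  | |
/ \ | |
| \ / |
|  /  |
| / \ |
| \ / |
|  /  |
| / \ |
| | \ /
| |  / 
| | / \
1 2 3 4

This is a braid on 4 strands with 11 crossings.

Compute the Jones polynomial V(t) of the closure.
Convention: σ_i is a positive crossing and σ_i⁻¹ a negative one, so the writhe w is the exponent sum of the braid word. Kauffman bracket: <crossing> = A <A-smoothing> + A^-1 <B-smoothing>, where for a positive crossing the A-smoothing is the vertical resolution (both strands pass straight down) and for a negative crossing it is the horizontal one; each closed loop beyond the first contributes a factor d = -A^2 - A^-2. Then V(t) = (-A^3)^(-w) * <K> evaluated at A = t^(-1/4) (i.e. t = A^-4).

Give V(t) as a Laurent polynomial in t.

Reading the diagram top to bottom ('/'-over between positions i,i+1 = s_i, '\'-over = s_i^-1): braid word = s1^-1 s1^-1 s1^-1 s2 s1^-1 s1^-1 s1^-1 s1^-1 s2 s2 s3.
The presented braid s1^-1 s1^-1 s1^-1 s2 s1^-1 s1^-1 s1^-1 s1^-1 s2 s2 s3 on 4 strands reduces by inverse Markov moves (closure unchanged at each step):
  Destabilize: the word has the form β·s3 where s3 occurs only as the final letter (β ∈ B_3); drop it and the last strand → 3 strands.
Reduced to β = s1^-1 s1^-1 s1^-1 s2 s1^-1 s1^-1 s1^-1 s1^-1 s2 s2 on 3 strands, 10 crossings.
Compute on β:
Braid: s1^-1 s1^-1 s1^-1 s2 s1^-1 s1^-1 s1^-1 s1^-1 s2 s2 on 3 strands, 10 crossings.
Writhe w = (#positive) - (#negative) = 3 - 7 = -4.
Enumerate smoothing states for the bracket polynomial. There are 2^10 = 1024 states.
Each crossing splits two ways (0=vertical, 1=horizontal). The state's weight is A^(#A-smoothings - #B-smoothings) * d^(loops - 1).
Tabulate the states by total A-exponent and number of loops L (A-exp: L × count):
  A^10: L=8 ×1
  A^8: L=7 ×10
  A^6: L=6 ×44, L=8 ×1
  A^4: L=5 ×112, L=7 ×8
  A^2: L=4 ×182, L=6 ×28
  A^0: L=3 ×194, L=5 ×58
  A^-2: L=2 ×130, L=4 ×79, L=6 ×1
  A^-4: L=1 ×45, L=3 ×70, L=5 ×5
  A^-6: L=2 ×36, L=4 ×9
  A^-8: L=3 ×10
  A^-10: L=4 ×1
Each group contributes A^e * Σ count * d^(L-1):
Powers of d = -A^2 - A^-2: d^2 = A^4 + 2 + A^-4; d^3 = -A^6 - 3*A^2 - 3*A^-2 - A^-6; d^4 = A^8 + 4*A^4 + 6 + 4*A^-4 + A^-8; d^5 = -A^10 - 5*A^6 - 10*A^2 - 10*A^-2 - 5*A^-6 - A^-10; d^6 = A^12 + 6*A^8 + 15*A^4 + 20 + 15*A^-4 + 6*A^-8 + A^-12; d^7 = -A^14 - 7*A^10 - 21*A^6 - 35*A^2 - 35*A^-2 - 21*A^-6 - 7*A^-10 - A^-14.
  A^10 * (d^7) = -A^24 - 7*A^20 - 21*A^16 - 35*A^12 - 35*A^8 - 21*A^4 - 7 - A^-4
  A^8 * (10*d^6) = 10*A^20 + 60*A^16 + 150*A^12 + 200*A^8 + 150*A^4 + 60 + 10*A^-4
  A^6 * (44*d^5 + d^7) = -A^20 - 51*A^16 - 241*A^12 - 475*A^8 - 475*A^4 - 241 - 51*A^-4 - A^-8
  A^4 * (112*d^4 + 8*d^6) = 8*A^16 + 160*A^12 + 568*A^8 + 832*A^4 + 568 + 160*A^-4 + 8*A^-8
  A^2 * (182*d^3 + 28*d^5) = -28*A^12 - 322*A^8 - 826*A^4 - 826 - 322*A^-4 - 28*A^-8
  A^0 * (194*d^2 + 58*d^4) = 58*A^8 + 426*A^4 + 736 + 426*A^-4 + 58*A^-8
  A^-2 * (130*d + 79*d^3 + d^5) = -A^8 - 84*A^4 - 377 - 377*A^-4 - 84*A^-8 - A^-12
  A^-4 * (45 + 70*d^2 + 5*d^4) = 5*A^4 + 90 + 215*A^-4 + 90*A^-8 + 5*A^-12
  A^-6 * (36*d + 9*d^3) = -9 - 63*A^-4 - 63*A^-8 - 9*A^-12
  A^-8 * (10*d^2) = 10*A^-4 + 20*A^-8 + 10*A^-12
  A^-10 * (d^3) = -A^-4 - 3*A^-8 - 3*A^-12 - A^-16
Summing the groups: <K> = -A^24 + 2*A^20 - 4*A^16 + 6*A^12 - 7*A^8 + 7*A^4 - 6 + 6*A^-4 - 3*A^-8 + 2*A^-12 - A^-16
Normalise by the writhe: (-A^3)^(-w) = (-A^3)^(4) = A^12, so f(A) = A^12 * <K> = -A^36 + 2*A^32 - 4*A^28 + 6*A^24 - 7*A^20 + 7*A^16 - 6*A^12 + 6*A^8 - 3*A^4 + 2 - A^-4.
Substitute A = t^(-1/4), i.e. A^e → t^(-e/4): V(t) = -t + 2 - 3*t^-1 + 6*t^-2 - 6*t^-3 + 7*t^-4 - 7*t^-5 + 6*t^-6 - 4*t^-7 + 2*t^-8 - t^-9

Answer: -t + 2 - 3*t^-1 + 6*t^-2 - 6*t^-3 + 7*t^-4 - 7*t^-5 + 6*t^-6 - 4*t^-7 + 2*t^-8 - t^-9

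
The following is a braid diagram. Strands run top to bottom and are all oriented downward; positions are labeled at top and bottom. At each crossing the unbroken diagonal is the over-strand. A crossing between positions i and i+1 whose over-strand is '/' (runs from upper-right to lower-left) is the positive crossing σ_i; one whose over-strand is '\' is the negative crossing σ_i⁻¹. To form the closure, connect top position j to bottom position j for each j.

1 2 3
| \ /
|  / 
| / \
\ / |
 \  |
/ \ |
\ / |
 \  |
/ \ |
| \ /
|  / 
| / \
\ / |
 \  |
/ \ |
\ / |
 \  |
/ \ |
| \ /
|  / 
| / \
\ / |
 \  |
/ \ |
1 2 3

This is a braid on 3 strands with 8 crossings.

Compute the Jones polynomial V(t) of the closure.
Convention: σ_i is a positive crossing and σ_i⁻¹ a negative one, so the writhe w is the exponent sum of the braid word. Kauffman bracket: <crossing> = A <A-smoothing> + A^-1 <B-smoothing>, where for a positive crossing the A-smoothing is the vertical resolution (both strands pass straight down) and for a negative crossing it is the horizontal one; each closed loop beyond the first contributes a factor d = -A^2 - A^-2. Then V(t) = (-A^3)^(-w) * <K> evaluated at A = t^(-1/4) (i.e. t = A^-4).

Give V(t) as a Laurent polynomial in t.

-t^2 + 3*t - 4 + 6*t^-1 - 6*t^-2 + 6*t^-3 - 5*t^-4 + 3*t^-5 - t^-6

Derivation:
Reading the diagram top to bottom ('/'-over between positions i,i+1 = s_i, '\'-over = s_i^-1): braid word = s2 s1^-1 s1^-1 s2 s1^-1 s1^-1 s2 s1^-1.
Braid: s2 s1^-1 s1^-1 s2 s1^-1 s1^-1 s2 s1^-1 on 3 strands, 8 crossings.
Writhe w = (#positive) - (#negative) = 3 - 5 = -2.
State-sum expansion of <K>. There are 2^8 = 256 states.
Smooth each crossing (0=||, 1=⌣⌢); contribution A^(Σ sign_k(1-2s_k)) * d^(L-1).
Tabulate the states by total A-exponent and number of loops L (A-exp: L × count):
  A^8: L=6 ×1
  A^6: L=5 ×8
  A^4: L=4 ×28
  A^2: L=3 ×55, L=5 ×1
  A^0: L=2 ×63, L=4 ×7
  A^-2: L=1 ×35, L=3 ×21
  A^-4: L=2 ×26, L=4 ×2
  A^-6: L=3 ×8
  A^-8: L=4 ×1
Each group contributes A^e * Σ count * d^(L-1):
Powers of d = -A^2 - A^-2: d^2 = A^4 + 2 + A^-4; d^3 = -A^6 - 3*A^2 - 3*A^-2 - A^-6; d^4 = A^8 + 4*A^4 + 6 + 4*A^-4 + A^-8; d^5 = -A^10 - 5*A^6 - 10*A^2 - 10*A^-2 - 5*A^-6 - A^-10.
  A^8 * (d^5) = -A^18 - 5*A^14 - 10*A^10 - 10*A^6 - 5*A^2 - A^-2
  A^6 * (8*d^4) = 8*A^14 + 32*A^10 + 48*A^6 + 32*A^2 + 8*A^-2
  A^4 * (28*d^3) = -28*A^10 - 84*A^6 - 84*A^2 - 28*A^-2
  A^2 * (55*d^2 + d^4) = A^10 + 59*A^6 + 116*A^2 + 59*A^-2 + A^-6
  A^0 * (63*d + 7*d^3) = -7*A^6 - 84*A^2 - 84*A^-2 - 7*A^-6
  A^-2 * (35 + 21*d^2) = 21*A^2 + 77*A^-2 + 21*A^-6
  A^-4 * (26*d + 2*d^3) = -2*A^2 - 32*A^-2 - 32*A^-6 - 2*A^-10
  A^-6 * (8*d^2) = 8*A^-2 + 16*A^-6 + 8*A^-10
  A^-8 * (d^3) = -A^-2 - 3*A^-6 - 3*A^-10 - A^-14
Summing the groups: <K> = -A^18 + 3*A^14 - 5*A^10 + 6*A^6 - 6*A^2 + 6*A^-2 - 4*A^-6 + 3*A^-10 - A^-14
Normalise by the writhe: (-A^3)^(-w) = (-A^3)^(2) = A^6, so f(A) = A^6 * <K> = -A^24 + 3*A^20 - 5*A^16 + 6*A^12 - 6*A^8 + 6*A^4 - 4 + 3*A^-4 - A^-8.
Substitute A = t^(-1/4), i.e. A^e → t^(-e/4): V(t) = -t^2 + 3*t - 4 + 6*t^-1 - 6*t^-2 + 6*t^-3 - 5*t^-4 + 3*t^-5 - t^-6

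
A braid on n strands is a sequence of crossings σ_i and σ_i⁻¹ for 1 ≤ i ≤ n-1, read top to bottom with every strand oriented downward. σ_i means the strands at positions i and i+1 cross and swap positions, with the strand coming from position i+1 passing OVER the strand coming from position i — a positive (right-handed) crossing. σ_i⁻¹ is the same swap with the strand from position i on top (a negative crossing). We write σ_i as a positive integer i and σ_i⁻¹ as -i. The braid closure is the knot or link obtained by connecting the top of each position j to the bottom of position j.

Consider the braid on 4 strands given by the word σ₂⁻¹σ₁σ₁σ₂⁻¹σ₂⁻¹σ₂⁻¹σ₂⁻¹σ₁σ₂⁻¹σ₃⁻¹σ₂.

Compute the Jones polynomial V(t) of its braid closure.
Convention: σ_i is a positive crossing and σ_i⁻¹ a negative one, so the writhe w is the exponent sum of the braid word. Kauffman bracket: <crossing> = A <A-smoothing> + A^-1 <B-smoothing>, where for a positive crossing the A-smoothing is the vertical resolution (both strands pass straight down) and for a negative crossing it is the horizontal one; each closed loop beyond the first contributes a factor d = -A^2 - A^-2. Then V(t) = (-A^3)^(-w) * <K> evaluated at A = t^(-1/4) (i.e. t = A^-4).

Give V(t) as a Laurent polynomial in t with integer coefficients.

-t^2 + 2*t - 2 + 4*t^-1 - 4*t^-2 + 4*t^-3 - 3*t^-4 + 2*t^-5 - t^-6

Derivation:
The presented braid s2^-1 s1 s1 s2^-1 s2^-1 s2^-1 s2^-1 s1 s2^-1 s3^-1 s2 on 4 strands reduces by inverse Markov moves (closure unchanged at each step):
  Deconjugate: the word is γ·β·γ⁻¹ with γ = s2^-1 (prefix) and γ⁻¹ = s2 (suffix); strip both.
  Destabilize: the word has the form β·s3^-1 where s3^-1 occurs only as the final letter (β ∈ B_3); drop it and the last strand → 3 strands.
Reduced to β = s1 s1 s2^-1 s2^-1 s2^-1 s2^-1 s1 s2^-1 on 3 strands, 8 crossings.
Compute on β:
Braid: s1 s1 s2^-1 s2^-1 s2^-1 s2^-1 s1 s2^-1 on 3 strands, 8 crossings.
Writhe w = (#positive) - (#negative) = 3 - 5 = -2.
State-sum expansion of <K>. There are 2^8 = 256 states.
For each crossing: s=0 is the vertical smoothing, s=1 horizontal. Crossing k contributes A^(sign_k * (1 - 2*s_k)); loop factor d = -A^2 - A^-2.
Tabulate the states by total A-exponent and number of loops L (A-exp: L × count):
  A^8: L=6 ×1
  A^6: L=5 ×8
  A^4: L=4 ×27, L=6 ×1
  A^2: L=3 ×48, L=5 ×8
  A^0: L=2 ×47, L=4 ×22, L=6 ×1
  A^-2: L=1 ×23, L=3 ×29, L=5 ×4
  A^-4: L=2 ×22, L=4 ×6
  A^-6: L=3 ×8
  A^-8: L=4 ×1
Each group contributes A^e * Σ count * d^(L-1):
Powers of d = -A^2 - A^-2: d^2 = A^4 + 2 + A^-4; d^3 = -A^6 - 3*A^2 - 3*A^-2 - A^-6; d^4 = A^8 + 4*A^4 + 6 + 4*A^-4 + A^-8; d^5 = -A^10 - 5*A^6 - 10*A^2 - 10*A^-2 - 5*A^-6 - A^-10.
  A^8 * (d^5) = -A^18 - 5*A^14 - 10*A^10 - 10*A^6 - 5*A^2 - A^-2
  A^6 * (8*d^4) = 8*A^14 + 32*A^10 + 48*A^6 + 32*A^2 + 8*A^-2
  A^4 * (27*d^3 + d^5) = -A^14 - 32*A^10 - 91*A^6 - 91*A^2 - 32*A^-2 - A^-6
  A^2 * (48*d^2 + 8*d^4) = 8*A^10 + 80*A^6 + 144*A^2 + 80*A^-2 + 8*A^-6
  A^0 * (47*d + 22*d^3 + d^5) = -A^10 - 27*A^6 - 123*A^2 - 123*A^-2 - 27*A^-6 - A^-10
  A^-2 * (23 + 29*d^2 + 4*d^4) = 4*A^6 + 45*A^2 + 105*A^-2 + 45*A^-6 + 4*A^-10
  A^-4 * (22*d + 6*d^3) = -6*A^2 - 40*A^-2 - 40*A^-6 - 6*A^-10
  A^-6 * (8*d^2) = 8*A^-2 + 16*A^-6 + 8*A^-10
  A^-8 * (d^3) = -A^-2 - 3*A^-6 - 3*A^-10 - A^-14
Summing the groups: <K> = -A^18 + 2*A^14 - 3*A^10 + 4*A^6 - 4*A^2 + 4*A^-2 - 2*A^-6 + 2*A^-10 - A^-14
Normalise by the writhe: (-A^3)^(-w) = (-A^3)^(2) = A^6, so f(A) = A^6 * <K> = -A^24 + 2*A^20 - 3*A^16 + 4*A^12 - 4*A^8 + 4*A^4 - 2 + 2*A^-4 - A^-8.
Substitute A = t^(-1/4), i.e. A^e → t^(-e/4): V(t) = -t^2 + 2*t - 2 + 4*t^-1 - 4*t^-2 + 4*t^-3 - 3*t^-4 + 2*t^-5 - t^-6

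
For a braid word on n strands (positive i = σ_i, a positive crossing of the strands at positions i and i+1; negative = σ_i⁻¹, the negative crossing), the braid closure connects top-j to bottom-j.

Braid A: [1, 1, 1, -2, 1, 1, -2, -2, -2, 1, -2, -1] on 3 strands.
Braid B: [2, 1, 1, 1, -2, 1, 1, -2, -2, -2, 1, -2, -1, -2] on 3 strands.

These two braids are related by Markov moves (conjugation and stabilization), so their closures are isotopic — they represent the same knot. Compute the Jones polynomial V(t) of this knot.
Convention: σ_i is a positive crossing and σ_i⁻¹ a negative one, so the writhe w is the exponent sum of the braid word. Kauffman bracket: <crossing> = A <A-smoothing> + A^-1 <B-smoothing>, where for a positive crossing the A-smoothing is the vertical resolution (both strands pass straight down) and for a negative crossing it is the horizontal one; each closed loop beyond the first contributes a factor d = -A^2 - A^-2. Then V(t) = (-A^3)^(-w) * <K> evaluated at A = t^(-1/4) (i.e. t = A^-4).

Markov-equivalent braids have isotopic closures, hence identical knot invariants. Strip the Markov moves from each word to reach a common short braid β, then compute V(t) once on β.
Braid A: s1 s1 s1 s2^-1 s1 s1 s2^-1 s2^-1 s2^-1 s1 s2^-1 s1^-1 on 3 strands reduces by inverse Markov moves (closure unchanged at each step):
  Deconjugate: the word is γ·β·γ⁻¹ with γ = s1 (prefix) and γ⁻¹ = s1^-1 (suffix); strip both.
Reduced to β = s1 s1 s2^-1 s1 s1 s2^-1 s2^-1 s2^-1 s1 s2^-1 on 3 strands, 10 crossings.
Braid B: s2 s1 s1 s1 s2^-1 s1 s1 s2^-1 s2^-1 s2^-1 s1 s2^-1 s1^-1 s2^-1 on 3 strands reduces by inverse Markov moves (closure unchanged at each step):
  Deconjugate: the word is γ·β·γ⁻¹ with γ = s2 s1 (prefix) and γ⁻¹ = s1^-1 s2^-1 (suffix); strip both.
Reduced to β = s1 s1 s2^-1 s1 s1 s2^-1 s2^-1 s2^-1 s1 s2^-1 on 3 strands, 10 crossings.
Both give the same β = s1 s1 s2^-1 s1 s1 s2^-1 s2^-1 s2^-1 s1 s2^-1 on 3 strands, so one state sum suffices:
Braid: s1 s1 s2^-1 s1 s1 s2^-1 s2^-1 s2^-1 s1 s2^-1 on 3 strands, 10 crossings.
Writhe w = (#positive) - (#negative) = 5 - 5 = 0.
Computing the Kauffman bracket via state sum. There are 2^10 = 1024 states.
Smooth each crossing (0=||, 1=⌣⌢); contribution A^(Σ sign_k(1-2s_k)) * d^(L-1).
Tabulate the states by total A-exponent and number of loops L (A-exp: L × count):
  A^10: L=6 ×1
  A^8: L=5 ×10
  A^6: L=4 ×43, L=6 ×2
  A^4: L=3 ×98, L=5 ×22
  A^2: L=2 ×121, L=4 ×83, L=6 ×6
  A^0: L=1 ×73, L=3 ×140, L=5 ×38, L=7 ×1
  A^-2: L=2 ×121, L=4 ×79, L=6 ×10
  A^-4: L=3 ×95, L=5 ×24, L=7 ×1
  A^-6: L=4 ×42, L=6 ×3
  A^-8: L=5 ×10
  A^-10: L=6 ×1
Each group contributes A^e * Σ count * d^(L-1):
Powers of d = -A^2 - A^-2: d^2 = A^4 + 2 + A^-4; d^3 = -A^6 - 3*A^2 - 3*A^-2 - A^-6; d^4 = A^8 + 4*A^4 + 6 + 4*A^-4 + A^-8; d^5 = -A^10 - 5*A^6 - 10*A^2 - 10*A^-2 - 5*A^-6 - A^-10; d^6 = A^12 + 6*A^8 + 15*A^4 + 20 + 15*A^-4 + 6*A^-8 + A^-12.
  A^10 * (d^5) = -A^20 - 5*A^16 - 10*A^12 - 10*A^8 - 5*A^4 - 1
  A^8 * (10*d^4) = 10*A^16 + 40*A^12 + 60*A^8 + 40*A^4 + 10
  A^6 * (43*d^3 + 2*d^5) = -2*A^16 - 53*A^12 - 149*A^8 - 149*A^4 - 53 - 2*A^-4
  A^4 * (98*d^2 + 22*d^4) = 22*A^12 + 186*A^8 + 328*A^4 + 186 + 22*A^-4
  A^2 * (121*d + 83*d^3 + 6*d^5) = -6*A^12 - 113*A^8 - 430*A^4 - 430 - 113*A^-4 - 6*A^-8
  A^0 * (73 + 140*d^2 + 38*d^4 + d^6) = A^12 + 44*A^8 + 307*A^4 + 601 + 307*A^-4 + 44*A^-8 + A^-12
  A^-2 * (121*d + 79*d^3 + 10*d^5) = -10*A^8 - 129*A^4 - 458 - 458*A^-4 - 129*A^-8 - 10*A^-12
  A^-4 * (95*d^2 + 24*d^4 + d^6) = A^8 + 30*A^4 + 206 + 354*A^-4 + 206*A^-8 + 30*A^-12 + A^-16
  A^-6 * (42*d^3 + 3*d^5) = -3*A^4 - 57 - 156*A^-4 - 156*A^-8 - 57*A^-12 - 3*A^-16
  A^-8 * (10*d^4) = 10 + 40*A^-4 + 60*A^-8 + 40*A^-12 + 10*A^-16
  A^-10 * (d^5) = -1 - 5*A^-4 - 10*A^-8 - 10*A^-12 - 5*A^-16 - A^-20
Summing the groups: <K> = -A^20 + 3*A^16 - 6*A^12 + 9*A^8 - 11*A^4 + 13 - 11*A^-4 + 9*A^-8 - 6*A^-12 + 3*A^-16 - A^-20
Normalise by the writhe: (-A^3)^(-w) = (-A^3)^(0) = 1, so f(A) = 1 * <K> = -A^20 + 3*A^16 - 6*A^12 + 9*A^8 - 11*A^4 + 13 - 11*A^-4 + 9*A^-8 - 6*A^-12 + 3*A^-16 - A^-20.
Substitute A = t^(-1/4), i.e. A^e → t^(-e/4): V(t) = -t^5 + 3*t^4 - 6*t^3 + 9*t^2 - 11*t + 13 - 11*t^-1 + 9*t^-2 - 6*t^-3 + 3*t^-4 - t^-5

Answer: -t^5 + 3*t^4 - 6*t^3 + 9*t^2 - 11*t + 13 - 11*t^-1 + 9*t^-2 - 6*t^-3 + 3*t^-4 - t^-5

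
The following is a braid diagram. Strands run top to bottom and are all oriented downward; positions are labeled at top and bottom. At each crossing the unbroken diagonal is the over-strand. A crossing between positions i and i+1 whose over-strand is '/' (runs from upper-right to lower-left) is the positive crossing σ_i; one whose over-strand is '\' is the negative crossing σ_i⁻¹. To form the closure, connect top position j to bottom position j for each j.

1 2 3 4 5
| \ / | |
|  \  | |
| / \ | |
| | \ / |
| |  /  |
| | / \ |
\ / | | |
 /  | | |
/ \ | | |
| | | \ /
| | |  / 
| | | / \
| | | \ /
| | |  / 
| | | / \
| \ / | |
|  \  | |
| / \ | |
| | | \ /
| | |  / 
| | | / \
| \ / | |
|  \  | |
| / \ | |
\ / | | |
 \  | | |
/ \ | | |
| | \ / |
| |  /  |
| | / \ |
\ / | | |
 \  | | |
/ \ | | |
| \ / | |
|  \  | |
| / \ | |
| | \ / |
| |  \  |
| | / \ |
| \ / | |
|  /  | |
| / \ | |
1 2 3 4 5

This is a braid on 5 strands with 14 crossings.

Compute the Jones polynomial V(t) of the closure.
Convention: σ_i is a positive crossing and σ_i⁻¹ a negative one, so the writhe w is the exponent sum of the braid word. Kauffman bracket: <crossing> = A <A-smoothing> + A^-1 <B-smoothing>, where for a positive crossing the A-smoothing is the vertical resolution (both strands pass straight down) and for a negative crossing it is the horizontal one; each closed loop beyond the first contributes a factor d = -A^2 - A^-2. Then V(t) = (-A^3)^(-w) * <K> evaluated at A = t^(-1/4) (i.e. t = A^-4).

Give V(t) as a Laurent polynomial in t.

Reading the diagram top to bottom ('/'-over between positions i,i+1 = s_i, '\'-over = s_i^-1): braid word = s2^-1 s3 s1 s4 s4 s2^-1 s4 s2^-1 s1^-1 s3 s1^-1 s2^-1 s3^-1 s2.
The presented braid s2^-1 s3 s1 s4 s4 s2^-1 s4 s2^-1 s1^-1 s3 s1^-1 s2^-1 s3^-1 s2 on 5 strands reduces by inverse Markov moves (closure unchanged at each step):
  Deconjugate: the word is γ·β·γ⁻¹ with γ = s2^-1 s3 (prefix) and γ⁻¹ = s3^-1 s2 (suffix); strip both.
Reduced to β = s1 s4 s4 s2^-1 s4 s2^-1 s1^-1 s3 s1^-1 s2^-1 on 5 strands, 10 crossings.
Compute on β:
Braid: s1 s4 s4 s2^-1 s4 s2^-1 s1^-1 s3 s1^-1 s2^-1 on 5 strands, 10 crossings.
Writhe w = (#positive) - (#negative) = 5 - 5 = 0.
Enumerate smoothing states for the bracket polynomial. There are 2^10 = 1024 states.
Smooth each crossing (0=||, 1=⌣⌢); contribution A^(Σ sign_k(1-2s_k)) * d^(L-1).
Tabulate the states by total A-exponent and number of loops L (A-exp: L × count):
  A^10: L=6 ×1
  A^8: L=5 ×10
  A^6: L=4 ×40, L=6 ×5
  A^4: L=3 ×80, L=5 ×39, L=7 ×1
  A^2: L=2 ×79, L=4 ×117, L=6 ×14
  A^0: L=1 ×30, L=3 ×158, L=5 ×62, L=7 ×2
  A^-2: L=2 ×84, L=4 ×111, L=6 ×15
  A^-4: L=1 ×9, L=3 ×74, L=5 ×36, L=7 ×1
  A^-6: L=2 ×12, L=4 ×29, L=6 ×4
  A^-8: L=3 ×6, L=5 ×4
  A^-10: L=4 ×1
Each group contributes A^e * Σ count * d^(L-1):
Powers of d = -A^2 - A^-2: d^2 = A^4 + 2 + A^-4; d^3 = -A^6 - 3*A^2 - 3*A^-2 - A^-6; d^4 = A^8 + 4*A^4 + 6 + 4*A^-4 + A^-8; d^5 = -A^10 - 5*A^6 - 10*A^2 - 10*A^-2 - 5*A^-6 - A^-10; d^6 = A^12 + 6*A^8 + 15*A^4 + 20 + 15*A^-4 + 6*A^-8 + A^-12.
  A^10 * (d^5) = -A^20 - 5*A^16 - 10*A^12 - 10*A^8 - 5*A^4 - 1
  A^8 * (10*d^4) = 10*A^16 + 40*A^12 + 60*A^8 + 40*A^4 + 10
  A^6 * (40*d^3 + 5*d^5) = -5*A^16 - 65*A^12 - 170*A^8 - 170*A^4 - 65 - 5*A^-4
  A^4 * (80*d^2 + 39*d^4 + d^6) = A^16 + 45*A^12 + 251*A^8 + 414*A^4 + 251 + 45*A^-4 + A^-8
  A^2 * (79*d + 117*d^3 + 14*d^5) = -14*A^12 - 187*A^8 - 570*A^4 - 570 - 187*A^-4 - 14*A^-8
  A^0 * (30 + 158*d^2 + 62*d^4 + 2*d^6) = 2*A^12 + 74*A^8 + 436*A^4 + 758 + 436*A^-4 + 74*A^-8 + 2*A^-12
  A^-2 * (84*d + 111*d^3 + 15*d^5) = -15*A^8 - 186*A^4 - 567 - 567*A^-4 - 186*A^-8 - 15*A^-12
  A^-4 * (9 + 74*d^2 + 36*d^4 + d^6) = A^8 + 42*A^4 + 233 + 393*A^-4 + 233*A^-8 + 42*A^-12 + A^-16
  A^-6 * (12*d + 29*d^3 + 4*d^5) = -4*A^4 - 49 - 139*A^-4 - 139*A^-8 - 49*A^-12 - 4*A^-16
  A^-8 * (6*d^2 + 4*d^4) = 4 + 22*A^-4 + 36*A^-8 + 22*A^-12 + 4*A^-16
  A^-10 * (d^3) = -A^-4 - 3*A^-8 - 3*A^-12 - A^-16
Summing the groups: <K> = -A^20 + A^16 - 2*A^12 + 4*A^8 - 3*A^4 + 4 - 3*A^-4 + 2*A^-8 - A^-12
Normalise by the writhe: (-A^3)^(-w) = (-A^3)^(0) = 1, so f(A) = 1 * <K> = -A^20 + A^16 - 2*A^12 + 4*A^8 - 3*A^4 + 4 - 3*A^-4 + 2*A^-8 - A^-12.
Substitute A = t^(-1/4), i.e. A^e → t^(-e/4): V(t) = -t^3 + 2*t^2 - 3*t + 4 - 3*t^-1 + 4*t^-2 - 2*t^-3 + t^-4 - t^-5

Answer: -t^3 + 2*t^2 - 3*t + 4 - 3*t^-1 + 4*t^-2 - 2*t^-3 + t^-4 - t^-5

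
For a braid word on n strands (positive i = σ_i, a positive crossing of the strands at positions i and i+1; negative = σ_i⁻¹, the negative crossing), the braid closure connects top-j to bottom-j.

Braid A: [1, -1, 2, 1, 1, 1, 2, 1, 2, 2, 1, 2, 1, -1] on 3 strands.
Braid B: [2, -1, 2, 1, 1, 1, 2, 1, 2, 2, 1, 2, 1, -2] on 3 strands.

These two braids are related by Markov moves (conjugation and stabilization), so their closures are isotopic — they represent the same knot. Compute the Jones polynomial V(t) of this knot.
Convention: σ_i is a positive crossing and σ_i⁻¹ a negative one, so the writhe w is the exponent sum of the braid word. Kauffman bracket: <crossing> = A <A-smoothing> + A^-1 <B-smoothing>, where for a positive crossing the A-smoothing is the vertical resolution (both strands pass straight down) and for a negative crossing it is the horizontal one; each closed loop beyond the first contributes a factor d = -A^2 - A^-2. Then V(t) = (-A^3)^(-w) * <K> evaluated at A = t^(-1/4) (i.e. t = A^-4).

Markov-equivalent braids have isotopic closures, hence identical knot invariants. Strip the Markov moves from each word to reach a common short braid β, then compute V(t) once on β.
Braid A: s1 s1^-1 s2 s1 s1 s1 s2 s1 s2 s2 s1 s2 s1 s1^-1 on 3 strands reduces by inverse Markov moves (closure unchanged at each step):
  Deconjugate: the word is γ·β·γ⁻¹ with γ = s1 s1^-1 (prefix) and γ⁻¹ = s1 s1^-1 (suffix); strip both.
Reduced to β = s2 s1 s1 s1 s2 s1 s2 s2 s1 s2 on 3 strands, 10 crossings.
Braid B: s2 s1^-1 s2 s1 s1 s1 s2 s1 s2 s2 s1 s2 s1 s2^-1 on 3 strands reduces by inverse Markov moves (closure unchanged at each step):
  Deconjugate: the word is γ·β·γ⁻¹ with γ = s2 s1^-1 (prefix) and γ⁻¹ = s1 s2^-1 (suffix); strip both.
Reduced to β = s2 s1 s1 s1 s2 s1 s2 s2 s1 s2 on 3 strands, 10 crossings.
Both give the same β = s2 s1 s1 s1 s2 s1 s2 s2 s1 s2 on 3 strands, so one state sum suffices:
Braid: s2 s1 s1 s1 s2 s1 s2 s2 s1 s2 on 3 strands, 10 crossings.
Writhe w = (#positive) - (#negative) = 10 - 0 = 10.
Enumerate smoothing states for the bracket polynomial. There are 2^10 = 1024 states.
Smooth each crossing (0=||, 1=⌣⌢); contribution A^(Σ sign_k(1-2s_k)) * d^(L-1).
Tabulate the states by total A-exponent and number of loops L (A-exp: L × count):
  A^10: L=3 ×1
  A^8: L=2 ×10
  A^6: L=1 ×25, L=3 ×20
  A^4: L=2 ×100, L=4 ×20
  A^2: L=1 ×36, L=3 ×164, L=5 ×10
  A^0: L=2 ×108, L=4 ×142, L=6 ×2
  A^-2: L=1 ×12, L=3 ×129, L=5 ×69
  A^-4: L=2 ×24, L=4 ×78, L=6 ×18
  A^-6: L=3 ×19, L=5 ×24, L=7 ×2
  A^-8: L=4 ×7, L=6 ×3
  A^-10: L=5 ×1
Each group contributes A^e * Σ count * d^(L-1):
Powers of d = -A^2 - A^-2: d^2 = A^4 + 2 + A^-4; d^3 = -A^6 - 3*A^2 - 3*A^-2 - A^-6; d^4 = A^8 + 4*A^4 + 6 + 4*A^-4 + A^-8; d^5 = -A^10 - 5*A^6 - 10*A^2 - 10*A^-2 - 5*A^-6 - A^-10; d^6 = A^12 + 6*A^8 + 15*A^4 + 20 + 15*A^-4 + 6*A^-8 + A^-12.
  A^10 * (d^2) = A^14 + 2*A^10 + A^6
  A^8 * (10*d) = -10*A^10 - 10*A^6
  A^6 * (25 + 20*d^2) = 20*A^10 + 65*A^6 + 20*A^2
  A^4 * (100*d + 20*d^3) = -20*A^10 - 160*A^6 - 160*A^2 - 20*A^-2
  A^2 * (36 + 164*d^2 + 10*d^4) = 10*A^10 + 204*A^6 + 424*A^2 + 204*A^-2 + 10*A^-6
  A^0 * (108*d + 142*d^3 + 2*d^5) = -2*A^10 - 152*A^6 - 554*A^2 - 554*A^-2 - 152*A^-6 - 2*A^-10
  A^-2 * (12 + 129*d^2 + 69*d^4) = 69*A^6 + 405*A^2 + 684*A^-2 + 405*A^-6 + 69*A^-10
  A^-4 * (24*d + 78*d^3 + 18*d^5) = -18*A^6 - 168*A^2 - 438*A^-2 - 438*A^-6 - 168*A^-10 - 18*A^-14
  A^-6 * (19*d^2 + 24*d^4 + 2*d^6) = 2*A^6 + 36*A^2 + 145*A^-2 + 222*A^-6 + 145*A^-10 + 36*A^-14 + 2*A^-18
  A^-8 * (7*d^3 + 3*d^5) = -3*A^2 - 22*A^-2 - 51*A^-6 - 51*A^-10 - 22*A^-14 - 3*A^-18
  A^-10 * (d^4) = A^-2 + 4*A^-6 + 6*A^-10 + 4*A^-14 + A^-18
Summing the groups: <K> = A^14 + A^6 - A^-10
Normalise by the writhe: (-A^3)^(-w) = (-A^3)^(-10) = A^-30, so f(A) = A^-30 * <K> = A^-16 + A^-24 - A^-40.
Substitute A = t^(-1/4), i.e. A^e → t^(-e/4): V(t) = -t^10 + t^6 + t^4

Answer: -t^10 + t^6 + t^4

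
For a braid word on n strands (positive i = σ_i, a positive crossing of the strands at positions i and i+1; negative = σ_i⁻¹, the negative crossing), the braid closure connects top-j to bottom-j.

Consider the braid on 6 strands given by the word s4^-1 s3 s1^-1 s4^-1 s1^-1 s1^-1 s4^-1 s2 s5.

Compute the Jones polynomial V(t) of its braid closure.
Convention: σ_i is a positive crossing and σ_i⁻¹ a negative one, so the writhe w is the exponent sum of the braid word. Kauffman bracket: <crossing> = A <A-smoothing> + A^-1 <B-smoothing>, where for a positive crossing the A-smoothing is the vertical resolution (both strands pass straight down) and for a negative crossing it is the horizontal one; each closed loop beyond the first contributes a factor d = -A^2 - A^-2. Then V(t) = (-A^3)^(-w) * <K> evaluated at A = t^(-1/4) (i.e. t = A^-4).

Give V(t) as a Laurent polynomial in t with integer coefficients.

t^-2 + 2*t^-4 - 2*t^-5 + t^-6 - 2*t^-7 + t^-8

Derivation:
The presented braid s4^-1 s3 s1^-1 s4^-1 s1^-1 s1^-1 s4^-1 s2 s5 on 6 strands reduces by inverse Markov moves (closure unchanged at each step):
  Destabilize: the word has the form β·s5 where s5 occurs only as the final letter (β ∈ B_5); drop it and the last strand → 5 strands.
Reduced to β = s4^-1 s3 s1^-1 s4^-1 s1^-1 s1^-1 s4^-1 s2 on 5 strands, 8 crossings.
Compute on β:
Braid: s4^-1 s3 s1^-1 s4^-1 s1^-1 s1^-1 s4^-1 s2 on 5 strands, 8 crossings.
Writhe w = (#positive) - (#negative) = 2 - 6 = -4.
State-sum expansion of <K>. There are 2^8 = 256 states.
Smooth each crossing (0=||, 1=⌣⌢); contribution A^(Σ sign_k(1-2s_k)) * d^(L-1).
Tabulate the states by total A-exponent and number of loops L (A-exp: L × count):
  A^8: L=7 ×1
  A^6: L=6 ×8
  A^4: L=5 ×28
  A^2: L=4 ×54, L=6 ×2
  A^0: L=3 ×60, L=5 ×10
  A^-2: L=2 ×36, L=4 ×20
  A^-4: L=1 ×9, L=3 ×18, L=5 ×1
  A^-6: L=2 ×6, L=4 ×2
  A^-8: L=3 ×1
Each group contributes A^e * Σ count * d^(L-1):
Powers of d = -A^2 - A^-2: d^2 = A^4 + 2 + A^-4; d^3 = -A^6 - 3*A^2 - 3*A^-2 - A^-6; d^4 = A^8 + 4*A^4 + 6 + 4*A^-4 + A^-8; d^5 = -A^10 - 5*A^6 - 10*A^2 - 10*A^-2 - 5*A^-6 - A^-10; d^6 = A^12 + 6*A^8 + 15*A^4 + 20 + 15*A^-4 + 6*A^-8 + A^-12.
  A^8 * (d^6) = A^20 + 6*A^16 + 15*A^12 + 20*A^8 + 15*A^4 + 6 + A^-4
  A^6 * (8*d^5) = -8*A^16 - 40*A^12 - 80*A^8 - 80*A^4 - 40 - 8*A^-4
  A^4 * (28*d^4) = 28*A^12 + 112*A^8 + 168*A^4 + 112 + 28*A^-4
  A^2 * (54*d^3 + 2*d^5) = -2*A^12 - 64*A^8 - 182*A^4 - 182 - 64*A^-4 - 2*A^-8
  A^0 * (60*d^2 + 10*d^4) = 10*A^8 + 100*A^4 + 180 + 100*A^-4 + 10*A^-8
  A^-2 * (36*d + 20*d^3) = -20*A^4 - 96 - 96*A^-4 - 20*A^-8
  A^-4 * (9 + 18*d^2 + d^4) = A^4 + 22 + 51*A^-4 + 22*A^-8 + A^-12
  A^-6 * (6*d + 2*d^3) = -2 - 12*A^-4 - 12*A^-8 - 2*A^-12
  A^-8 * (d^2) = A^-4 + 2*A^-8 + A^-12
Summing the groups: <K> = A^20 - 2*A^16 + A^12 - 2*A^8 + 2*A^4 + A^-4
Normalise by the writhe: (-A^3)^(-w) = (-A^3)^(4) = A^12, so f(A) = A^12 * <K> = A^32 - 2*A^28 + A^24 - 2*A^20 + 2*A^16 + A^8.
Substitute A = t^(-1/4), i.e. A^e → t^(-e/4): V(t) = t^-2 + 2*t^-4 - 2*t^-5 + t^-6 - 2*t^-7 + t^-8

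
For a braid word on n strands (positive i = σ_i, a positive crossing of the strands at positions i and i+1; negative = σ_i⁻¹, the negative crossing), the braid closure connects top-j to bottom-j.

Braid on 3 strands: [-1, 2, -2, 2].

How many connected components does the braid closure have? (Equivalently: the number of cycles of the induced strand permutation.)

1

Derivation:
Track the strand permutation on 3 strands, starting from identity.
  step 1: s1^-1 swaps positions 1,2 -> [2 1 3]
  step 2: s2 swaps positions 2,3 -> [2 3 1]
  step 3: s2^-1 swaps positions 2,3 -> [2 1 3]
  step 4: s2 swaps positions 2,3 -> [2 3 1]
Final permutation (position -> original strand): [2 3 1]
Closure components = cycle count of this permutation = 1.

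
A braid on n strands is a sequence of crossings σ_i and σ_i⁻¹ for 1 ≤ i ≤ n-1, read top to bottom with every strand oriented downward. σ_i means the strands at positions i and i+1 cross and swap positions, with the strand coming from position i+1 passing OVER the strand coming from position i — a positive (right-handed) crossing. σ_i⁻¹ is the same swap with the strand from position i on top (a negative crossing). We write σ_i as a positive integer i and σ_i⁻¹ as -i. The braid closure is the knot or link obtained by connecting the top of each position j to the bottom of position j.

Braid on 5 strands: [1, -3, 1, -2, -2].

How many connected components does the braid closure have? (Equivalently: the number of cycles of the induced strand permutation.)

4

Derivation:
Track the strand permutation on 5 strands, starting from identity.
  step 1: s1 swaps positions 1,2 -> [2 1 3 4 5]
  step 2: s3^-1 swaps positions 3,4 -> [2 1 4 3 5]
  step 3: s1 swaps positions 1,2 -> [1 2 4 3 5]
  step 4: s2^-1 swaps positions 2,3 -> [1 4 2 3 5]
  step 5: s2^-1 swaps positions 2,3 -> [1 2 4 3 5]
Final permutation (position -> original strand): [1 2 4 3 5]
Closure components = cycle count of this permutation = 4.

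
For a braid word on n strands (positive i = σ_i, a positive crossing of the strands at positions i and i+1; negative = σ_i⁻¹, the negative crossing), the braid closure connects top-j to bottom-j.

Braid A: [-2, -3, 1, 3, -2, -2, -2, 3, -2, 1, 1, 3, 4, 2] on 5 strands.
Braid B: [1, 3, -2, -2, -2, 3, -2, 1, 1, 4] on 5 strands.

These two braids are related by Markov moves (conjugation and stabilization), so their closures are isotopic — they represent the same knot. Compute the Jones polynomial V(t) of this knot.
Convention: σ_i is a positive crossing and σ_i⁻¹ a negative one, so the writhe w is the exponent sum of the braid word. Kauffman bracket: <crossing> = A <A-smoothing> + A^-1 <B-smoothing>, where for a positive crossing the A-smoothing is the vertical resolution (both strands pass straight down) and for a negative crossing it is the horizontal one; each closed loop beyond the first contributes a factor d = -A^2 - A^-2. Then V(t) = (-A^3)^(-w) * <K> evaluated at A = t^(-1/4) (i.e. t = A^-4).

-t^5 + 2*t^4 - 3*t^3 + 5*t^2 - 5*t + 6 - 5*t^-1 + 3*t^-2 - 2*t^-3 + t^-4

Derivation:
Markov-equivalent braids have isotopic closures, hence identical knot invariants. Strip the Markov moves from each word to reach a common short braid β, then compute V(t) once on β.
Braid A: s2^-1 s3^-1 s1 s3 s2^-1 s2^-1 s2^-1 s3 s2^-1 s1 s1 s3 s4 s2 on 5 strands reduces by inverse Markov moves (closure unchanged at each step):
  Deconjugate: the word is γ·β·γ⁻¹ with γ = s2^-1 (prefix) and γ⁻¹ = s2 (suffix); strip both.
  Destabilize: the word has the form β·s4 where s4 occurs only as the final letter (β ∈ B_4); drop it and the last strand → 4 strands.
  Deconjugate: the word is γ·β·γ⁻¹ with γ = s3^-1 (prefix) and γ⁻¹ = s3 (suffix); strip both.
Reduced to β = s1 s3 s2^-1 s2^-1 s2^-1 s3 s2^-1 s1 s1 on 4 strands, 9 crossings.
Braid B: s1 s3 s2^-1 s2^-1 s2^-1 s3 s2^-1 s1 s1 s4 on 5 strands reduces by inverse Markov moves (closure unchanged at each step):
  Destabilize: the word has the form β·s4 where s4 occurs only as the final letter (β ∈ B_4); drop it and the last strand → 4 strands.
Reduced to β = s1 s3 s2^-1 s2^-1 s2^-1 s3 s2^-1 s1 s1 on 4 strands, 9 crossings.
Both give the same β = s1 s3 s2^-1 s2^-1 s2^-1 s3 s2^-1 s1 s1 on 4 strands, so one state sum suffices:
Braid: s1 s3 s2^-1 s2^-1 s2^-1 s3 s2^-1 s1 s1 on 4 strands, 9 crossings.
Writhe w = (#positive) - (#negative) = 5 - 4 = 1.
Enumerate smoothing states for the bracket polynomial. There are 2^9 = 512 states.
Each crossing splits two ways (0=vertical, 1=horizontal). The state's weight is A^(#A-smoothings - #B-smoothings) * d^(loops - 1).
Tabulate the states by total A-exponent and number of loops L (A-exp: L × count):
  A^9: L=6 ×1
  A^7: L=5 ×9
  A^5: L=4 ×33, L=6 ×3
  A^3: L=3 ×64, L=5 ×19, L=7 ×1
  A^1: L=2 ×68, L=4 ×52, L=6 ×6
  A^-1: L=1 ×33, L=3 ×75, L=5 ×18
  A^-3: L=2 ×51, L=4 ×32, L=6 ×1
  A^-5: L=3 ×32, L=5 ×4
  A^-7: L=4 ×9
  A^-9: L=5 ×1
Each group contributes A^e * Σ count * d^(L-1):
Powers of d = -A^2 - A^-2: d^2 = A^4 + 2 + A^-4; d^3 = -A^6 - 3*A^2 - 3*A^-2 - A^-6; d^4 = A^8 + 4*A^4 + 6 + 4*A^-4 + A^-8; d^5 = -A^10 - 5*A^6 - 10*A^2 - 10*A^-2 - 5*A^-6 - A^-10; d^6 = A^12 + 6*A^8 + 15*A^4 + 20 + 15*A^-4 + 6*A^-8 + A^-12.
  A^9 * (d^5) = -A^19 - 5*A^15 - 10*A^11 - 10*A^7 - 5*A^3 - A^-1
  A^7 * (9*d^4) = 9*A^15 + 36*A^11 + 54*A^7 + 36*A^3 + 9*A^-1
  A^5 * (33*d^3 + 3*d^5) = -3*A^15 - 48*A^11 - 129*A^7 - 129*A^3 - 48*A^-1 - 3*A^-5
  A^3 * (64*d^2 + 19*d^4 + d^6) = A^15 + 25*A^11 + 155*A^7 + 262*A^3 + 155*A^-1 + 25*A^-5 + A^-9
  A^1 * (68*d + 52*d^3 + 6*d^5) = -6*A^11 - 82*A^7 - 284*A^3 - 284*A^-1 - 82*A^-5 - 6*A^-9
  A^-1 * (33 + 75*d^2 + 18*d^4) = 18*A^7 + 147*A^3 + 291*A^-1 + 147*A^-5 + 18*A^-9
  A^-3 * (51*d + 32*d^3 + d^5) = -A^7 - 37*A^3 - 157*A^-1 - 157*A^-5 - 37*A^-9 - A^-13
  A^-5 * (32*d^2 + 4*d^4) = 4*A^3 + 48*A^-1 + 88*A^-5 + 48*A^-9 + 4*A^-13
  A^-7 * (9*d^3) = -9*A^-1 - 27*A^-5 - 27*A^-9 - 9*A^-13
  A^-9 * (d^4) = A^-1 + 4*A^-5 + 6*A^-9 + 4*A^-13 + A^-17
Summing the groups: <K> = -A^19 + 2*A^15 - 3*A^11 + 5*A^7 - 6*A^3 + 5*A^-1 - 5*A^-5 + 3*A^-9 - 2*A^-13 + A^-17
Normalise by the writhe: (-A^3)^(-w) = (-A^3)^(-1) = -A^-3, so f(A) = -A^-3 * <K> = A^16 - 2*A^12 + 3*A^8 - 5*A^4 + 6 - 5*A^-4 + 5*A^-8 - 3*A^-12 + 2*A^-16 - A^-20.
Substitute A = t^(-1/4), i.e. A^e → t^(-e/4): V(t) = -t^5 + 2*t^4 - 3*t^3 + 5*t^2 - 5*t + 6 - 5*t^-1 + 3*t^-2 - 2*t^-3 + t^-4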